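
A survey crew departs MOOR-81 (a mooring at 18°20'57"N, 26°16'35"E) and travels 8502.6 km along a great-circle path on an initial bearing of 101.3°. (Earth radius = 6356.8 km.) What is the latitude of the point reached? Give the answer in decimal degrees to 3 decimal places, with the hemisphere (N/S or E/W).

MOOR-81: φ = +18.34917°, λ = +26.27639°
δ = d/R = 8502.6/6356.8 = 1.337560 rad
φ₂ = arcsin(sin φ₁ cos δ + cos φ₁ sin δ cos θ)
   = arcsin(0.31481·0.23113 + 0.94916·0.97292·-0.19595) = -6.21081°
λ₂ = λ₁ + atan2(sin θ sin δ cos φ₁, cos δ − sin φ₁ sin φ₂) = 99.95406°

6.211°S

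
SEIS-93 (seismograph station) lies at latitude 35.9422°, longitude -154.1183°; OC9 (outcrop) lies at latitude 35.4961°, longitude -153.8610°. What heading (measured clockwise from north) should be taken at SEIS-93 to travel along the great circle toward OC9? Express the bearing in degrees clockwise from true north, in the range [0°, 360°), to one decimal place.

154.8°

Δλ = 0.2573°
y = sin Δλ · cos φ₂ = 0.003656
x = cos φ₁ sin φ₂ − sin φ₁ cos φ₂ cos Δλ = -0.007781
θ = atan2(y, x) = 154.8321° → 154.8321° (mod 360°)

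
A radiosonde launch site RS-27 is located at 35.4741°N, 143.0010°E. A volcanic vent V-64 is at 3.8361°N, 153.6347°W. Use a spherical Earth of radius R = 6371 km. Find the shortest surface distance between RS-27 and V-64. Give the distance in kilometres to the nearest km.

7364 km

Δφ = -31.6380°,  Δλ = 63.3643°
a = sin²(Δφ/2) + cos φ₁ cos φ₂ sin²(Δλ/2) = 0.298447
c = 2·arcsin(√a) = 1.155887 rad = 66.2275°
d = R·c = 6371 × 1.155887 = 7364.2 km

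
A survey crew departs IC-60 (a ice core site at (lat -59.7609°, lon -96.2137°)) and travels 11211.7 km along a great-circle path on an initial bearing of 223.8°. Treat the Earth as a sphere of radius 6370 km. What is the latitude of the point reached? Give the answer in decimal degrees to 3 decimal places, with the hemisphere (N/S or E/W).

11.212°S

δ = d/R = 11211.7/6370 = 1.760078 rad
φ₂ = arcsin(sin φ₁ cos δ + cos φ₁ sin δ cos θ)
   = arcsin(-0.86393·-0.18815 + 0.50361·0.98214·-0.72176) = -11.21209°
λ₂ = λ₁ + atan2(sin θ sin δ cos φ₁, cos δ − sin φ₁ sin φ₂) = 127.65498°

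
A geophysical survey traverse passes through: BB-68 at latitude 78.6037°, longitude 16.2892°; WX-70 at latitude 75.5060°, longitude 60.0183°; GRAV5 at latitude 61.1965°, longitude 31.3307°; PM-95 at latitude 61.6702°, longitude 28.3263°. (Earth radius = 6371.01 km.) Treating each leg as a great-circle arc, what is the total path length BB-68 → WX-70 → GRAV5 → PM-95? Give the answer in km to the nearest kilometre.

3216 km

BB-68→WX-70: c = 0.174455 rad, d = 1111.46 km
WX-70→GRAV5: c = 0.303913 rad, d = 1936.23 km
GRAV5→PM-95: c = 0.026399 rad, d = 168.19 km
Total = 1111.46 + 1936.23 + 168.19 = 3215.88 km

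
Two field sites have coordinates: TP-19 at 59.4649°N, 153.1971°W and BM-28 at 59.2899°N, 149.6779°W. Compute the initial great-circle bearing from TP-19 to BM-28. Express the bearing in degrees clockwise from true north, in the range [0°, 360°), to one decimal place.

Δλ = 3.5192°
y = sin Δλ · cos φ₂ = 0.031348
x = cos φ₁ sin φ₂ − sin φ₁ cos φ₂ cos Δλ = -0.002225
θ = atan2(y, x) = 94.0596° → 94.0596° (mod 360°)

94.1°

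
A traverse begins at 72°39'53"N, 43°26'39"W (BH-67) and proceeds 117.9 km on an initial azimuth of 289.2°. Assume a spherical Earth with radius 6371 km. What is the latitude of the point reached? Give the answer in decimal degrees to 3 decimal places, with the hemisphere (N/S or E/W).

72.985°N

BH-67: φ = +72.66472°, λ = -43.44417°
δ = d/R = 117.9/6371 = 0.018506 rad
φ₂ = arcsin(sin φ₁ cos δ + cos φ₁ sin δ cos θ)
   = arcsin(0.95458·0.99983 + 0.29796·0.01850·0.32887) = 72.98484°
λ₂ = λ₁ + atan2(sin θ sin δ cos φ₁, cos δ − sin φ₁ sin φ₂) = -46.86787°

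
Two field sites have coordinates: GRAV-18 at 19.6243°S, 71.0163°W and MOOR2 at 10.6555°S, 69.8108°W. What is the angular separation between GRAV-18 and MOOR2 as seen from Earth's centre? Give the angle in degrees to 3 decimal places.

Δφ = 8.9688°,  Δλ = 1.2055°
a = sin²(Δφ/2) + cos φ₁ cos φ₂ sin²(Δλ/2) = 0.006216
c = 2·arcsin(√a) = 0.157844 rad = 9.0438°

9.044°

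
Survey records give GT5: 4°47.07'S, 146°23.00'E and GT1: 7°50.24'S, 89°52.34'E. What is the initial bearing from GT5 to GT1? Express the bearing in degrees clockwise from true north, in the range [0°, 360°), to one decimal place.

263.8°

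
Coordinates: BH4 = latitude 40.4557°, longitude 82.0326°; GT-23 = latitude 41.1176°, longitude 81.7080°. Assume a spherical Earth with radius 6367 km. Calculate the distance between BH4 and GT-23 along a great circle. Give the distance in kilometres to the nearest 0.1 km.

Δφ = 0.6619°,  Δλ = -0.3246°
a = sin²(Δφ/2) + cos φ₁ cos φ₂ sin²(Δλ/2) = 0.000038
c = 2·arcsin(√a) = 0.012323 rad = 0.7061°
d = R·c = 6367 × 0.012323 = 78.5 km

78.5 km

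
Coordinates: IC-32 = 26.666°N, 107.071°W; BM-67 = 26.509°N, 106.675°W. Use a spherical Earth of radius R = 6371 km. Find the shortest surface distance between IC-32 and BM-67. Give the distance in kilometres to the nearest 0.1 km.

43.1 km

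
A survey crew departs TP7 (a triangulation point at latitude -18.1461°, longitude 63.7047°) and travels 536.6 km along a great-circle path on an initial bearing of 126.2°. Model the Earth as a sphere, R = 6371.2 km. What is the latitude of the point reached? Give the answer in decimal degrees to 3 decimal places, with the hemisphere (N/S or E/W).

20.950°S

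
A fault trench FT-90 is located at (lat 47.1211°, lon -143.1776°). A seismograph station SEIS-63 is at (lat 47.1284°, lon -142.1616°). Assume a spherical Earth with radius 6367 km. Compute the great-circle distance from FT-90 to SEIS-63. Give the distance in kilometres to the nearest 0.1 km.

76.8 km

Δφ = 0.0073°,  Δλ = 1.0160°
a = sin²(Δφ/2) + cos φ₁ cos φ₂ sin²(Δλ/2) = 0.000036
c = 2·arcsin(√a) = 0.012066 rad = 0.6913°
d = R·c = 6367 × 0.012066 = 76.8 km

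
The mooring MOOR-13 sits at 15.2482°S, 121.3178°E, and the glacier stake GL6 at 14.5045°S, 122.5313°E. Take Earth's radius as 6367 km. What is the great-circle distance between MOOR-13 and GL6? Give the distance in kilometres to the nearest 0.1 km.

Δφ = 0.7437°,  Δλ = 1.2135°
a = sin²(Δφ/2) + cos φ₁ cos φ₂ sin²(Δλ/2) = 0.000147
c = 2·arcsin(√a) = 0.024238 rad = 1.3887°
d = R·c = 6367 × 0.024238 = 154.3 km

154.3 km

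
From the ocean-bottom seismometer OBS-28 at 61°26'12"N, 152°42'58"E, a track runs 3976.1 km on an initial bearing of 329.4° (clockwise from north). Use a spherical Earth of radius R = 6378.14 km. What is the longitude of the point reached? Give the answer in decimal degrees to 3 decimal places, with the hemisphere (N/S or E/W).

OBS-28: φ = +61.43667°, λ = +152.71611°
δ = d/R = 3976.1/6378.14 = 0.623395 rad
φ₂ = arcsin(sin φ₁ cos δ + cos φ₁ sin δ cos θ)
   = arcsin(0.87829·0.81190 + 0.47813·0.58379·0.86074) = 72.42884°
λ₂ = λ₁ + atan2(sin θ sin δ cos φ₁, cos δ − sin φ₁ sin φ₂) = 52.57722°

52.577°E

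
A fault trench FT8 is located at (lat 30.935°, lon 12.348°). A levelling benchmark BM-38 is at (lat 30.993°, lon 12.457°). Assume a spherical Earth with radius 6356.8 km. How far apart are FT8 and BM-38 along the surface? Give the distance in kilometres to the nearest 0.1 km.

Δφ = 0.0580°,  Δλ = 0.1090°
a = sin²(Δφ/2) + cos φ₁ cos φ₂ sin²(Δλ/2) = 0.000001
c = 2·arcsin(√a) = 0.001920 rad = 0.1100°
d = R·c = 6356.8 × 0.001920 = 12.2 km

12.2 km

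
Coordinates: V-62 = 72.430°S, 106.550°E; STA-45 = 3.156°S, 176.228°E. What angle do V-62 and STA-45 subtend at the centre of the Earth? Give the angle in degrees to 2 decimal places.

80.96°

Δφ = 69.2740°,  Δλ = 69.6780°
a = sin²(Δφ/2) + cos φ₁ cos φ₂ sin²(Δλ/2) = 0.421417
c = 2·arcsin(√a) = 1.412976 rad = 80.9576°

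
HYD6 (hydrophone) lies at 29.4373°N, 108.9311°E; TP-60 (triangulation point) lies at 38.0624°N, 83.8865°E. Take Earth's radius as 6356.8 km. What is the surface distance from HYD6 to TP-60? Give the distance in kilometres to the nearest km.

2491 km

Δφ = 8.6251°,  Δλ = -25.0446°
a = sin²(Δφ/2) + cos φ₁ cos φ₂ sin²(Δλ/2) = 0.037889
c = 2·arcsin(√a) = 0.391805 rad = 22.4488°
d = R·c = 6356.8 × 0.391805 = 2490.6 km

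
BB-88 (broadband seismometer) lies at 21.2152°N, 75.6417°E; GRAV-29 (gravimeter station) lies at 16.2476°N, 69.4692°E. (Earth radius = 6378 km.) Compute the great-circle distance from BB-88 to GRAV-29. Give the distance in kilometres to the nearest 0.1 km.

Δφ = -4.9676°,  Δλ = -6.1725°
a = sin²(Δφ/2) + cos φ₁ cos φ₂ sin²(Δλ/2) = 0.004472
c = 2·arcsin(√a) = 0.133852 rad = 7.6691°
d = R·c = 6378 × 0.133852 = 853.7 km

853.7 km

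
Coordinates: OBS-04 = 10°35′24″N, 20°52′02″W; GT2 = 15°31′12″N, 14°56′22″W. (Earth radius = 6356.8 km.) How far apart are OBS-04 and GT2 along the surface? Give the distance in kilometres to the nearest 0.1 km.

842.2 km

OBS-04: φ = +10.59000°, λ = -20.86722°
GT2: φ = +15.52000°, λ = -14.93944°
Δφ = 4.9300°,  Δλ = 5.9278°
a = sin²(Δφ/2) + cos φ₁ cos φ₂ sin²(Δλ/2) = 0.004382
c = 2·arcsin(√a) = 0.132490 rad = 7.5911°
d = R·c = 6356.8 × 0.132490 = 842.2 km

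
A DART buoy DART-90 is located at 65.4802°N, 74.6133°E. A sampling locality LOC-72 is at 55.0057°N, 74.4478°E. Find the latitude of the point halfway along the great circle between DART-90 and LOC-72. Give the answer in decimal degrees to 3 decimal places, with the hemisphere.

60.243°N

Bx = cos φ₂ cos Δλ = 0.573493,  By = cos φ₂ sin Δλ = -0.001657
φₘ = atan2(sin φ₁ + sin φ₂, √((cos φ₁ + Bx)² + By²)) = 60.24298°
λₘ = λ₁ + atan2(By, cos φ₁ + Bx) = 74.51728°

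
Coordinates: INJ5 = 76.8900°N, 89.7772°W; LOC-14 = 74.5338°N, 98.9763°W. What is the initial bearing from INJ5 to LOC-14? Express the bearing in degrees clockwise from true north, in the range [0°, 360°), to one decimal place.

228.5°

Δλ = -9.1991°
y = sin Δλ · cos φ₂ = -0.042631
x = cos φ₁ sin φ₂ − sin φ₁ cos φ₂ cos Δλ = -0.037772
θ = atan2(y, x) = -131.5411° → 228.4589° (mod 360°)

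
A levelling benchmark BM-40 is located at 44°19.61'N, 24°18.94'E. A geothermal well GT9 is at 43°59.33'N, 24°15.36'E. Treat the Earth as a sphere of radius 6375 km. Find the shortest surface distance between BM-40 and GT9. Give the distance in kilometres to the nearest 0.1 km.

BM-40: φ = +44.32683°, λ = +24.31567°
GT9: φ = +43.98883°, λ = +24.25600°
Δφ = -0.3380°,  Δλ = -0.0597°
a = sin²(Δφ/2) + cos φ₁ cos φ₂ sin²(Δλ/2) = 0.000009
c = 2·arcsin(√a) = 0.005946 rad = 0.3407°
d = R·c = 6375 × 0.005946 = 37.9 km

37.9 km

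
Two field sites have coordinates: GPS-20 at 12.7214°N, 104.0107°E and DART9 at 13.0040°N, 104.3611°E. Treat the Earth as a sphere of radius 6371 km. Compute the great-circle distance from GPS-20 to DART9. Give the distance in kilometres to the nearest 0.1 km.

49.3 km

Δφ = 0.2826°,  Δλ = 0.3504°
a = sin²(Δφ/2) + cos φ₁ cos φ₂ sin²(Δλ/2) = 0.000015
c = 2·arcsin(√a) = 0.007738 rad = 0.4433°
d = R·c = 6371 × 0.007738 = 49.3 km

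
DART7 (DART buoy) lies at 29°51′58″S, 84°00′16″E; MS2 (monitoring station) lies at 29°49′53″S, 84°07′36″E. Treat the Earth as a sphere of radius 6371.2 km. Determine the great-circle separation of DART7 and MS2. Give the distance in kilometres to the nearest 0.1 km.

DART7: φ = -29.86611°, λ = +84.00444°
MS2: φ = -29.83139°, λ = +84.12667°
Δφ = 0.0347°,  Δλ = 0.1222°
a = sin²(Δφ/2) + cos φ₁ cos φ₂ sin²(Δλ/2) = 0.000001
c = 2·arcsin(√a) = 0.001947 rad = 0.1116°
d = R·c = 6371.2 × 0.001947 = 12.4 km

12.4 km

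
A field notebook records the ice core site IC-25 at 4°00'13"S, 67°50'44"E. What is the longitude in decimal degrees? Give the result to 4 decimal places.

67.8456°E

67° + 50′/60 + 44″/3600 = 67 + 0.83333 + 0.01222 = 67.8456°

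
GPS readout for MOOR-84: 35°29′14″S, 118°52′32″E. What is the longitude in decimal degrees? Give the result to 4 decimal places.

118.8756°E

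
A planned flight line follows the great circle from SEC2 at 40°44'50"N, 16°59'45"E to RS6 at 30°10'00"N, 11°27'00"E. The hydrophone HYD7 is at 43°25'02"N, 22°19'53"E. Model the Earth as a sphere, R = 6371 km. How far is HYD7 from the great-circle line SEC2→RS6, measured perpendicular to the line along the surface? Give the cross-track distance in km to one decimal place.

SEC2: φ = +40.74722°, λ = +16.99583°
RS6: φ = +30.16667°, λ = +11.45000°
HYD7: φ = +43.41722°, λ = +22.33139°
δ₁₃ = central angle SEC2→HYD7 = 0.083330 rad  (haversine)
θ₁₃ = bearing SEC2→HYD7 = 54.243°,  θ₁₂ = bearing SEC2→RS6 = 204.782°
dₓₜ = R·arcsin(sin δ₁₃ · sin(θ₁₃ − θ₁₂)) = 6371·arcsin(0.08323·sin(-150.539°)) = -260.879 km
|dₓₜ| = 260.879 km

260.9 km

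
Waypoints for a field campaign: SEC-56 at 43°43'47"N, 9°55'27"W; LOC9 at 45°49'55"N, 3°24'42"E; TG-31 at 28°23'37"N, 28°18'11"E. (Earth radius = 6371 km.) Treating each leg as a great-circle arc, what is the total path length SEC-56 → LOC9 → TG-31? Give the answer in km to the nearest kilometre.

SEC-56: φ = +43.72972°, λ = -9.92417°
LOC9: φ = +45.83194°, λ = +3.41167°
TG-31: φ = +28.39361°, λ = +28.30306°
SEC-56→LOC9: c = 0.169019 rad, d = 1076.82 km
LOC9→TG-31: c = 0.457631 rad, d = 2915.56 km
Total = 1076.82 + 2915.56 = 3992.38 km

3992 km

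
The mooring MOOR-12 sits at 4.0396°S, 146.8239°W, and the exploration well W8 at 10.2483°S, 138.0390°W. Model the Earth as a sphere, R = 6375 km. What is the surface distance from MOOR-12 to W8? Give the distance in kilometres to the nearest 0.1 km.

Δφ = -6.2087°,  Δλ = 8.7849°
a = sin²(Δφ/2) + cos φ₁ cos φ₂ sin²(Δλ/2) = 0.008690
c = 2·arcsin(√a) = 0.186716 rad = 10.6981°
d = R·c = 6375 × 0.186716 = 1190.3 km

1190.3 km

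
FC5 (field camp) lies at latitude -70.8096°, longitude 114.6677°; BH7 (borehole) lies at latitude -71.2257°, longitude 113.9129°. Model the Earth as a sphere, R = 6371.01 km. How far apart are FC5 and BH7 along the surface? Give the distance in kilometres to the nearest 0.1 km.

53.7 km

Δφ = -0.4161°,  Δλ = -0.7548°
a = sin²(Δφ/2) + cos φ₁ cos φ₂ sin²(Δλ/2) = 0.000018
c = 2·arcsin(√a) = 0.008432 rad = 0.4831°
d = R·c = 6371.01 × 0.008432 = 53.7 km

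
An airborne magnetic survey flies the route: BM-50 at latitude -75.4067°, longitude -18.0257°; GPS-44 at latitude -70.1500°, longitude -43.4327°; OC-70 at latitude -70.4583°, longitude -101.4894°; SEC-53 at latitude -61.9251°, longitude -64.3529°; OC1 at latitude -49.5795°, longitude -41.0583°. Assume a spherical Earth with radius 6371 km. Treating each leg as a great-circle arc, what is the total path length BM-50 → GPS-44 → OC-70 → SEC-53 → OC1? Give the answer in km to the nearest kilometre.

6958 km

BM-50→GPS-44: c = 0.158154 rad, d = 1007.60 km
GPS-44→OC-70: c = 0.328590 rad, d = 2093.44 km
OC-70→SEC-53: c = 0.294301 rad, d = 1874.99 km
SEC-53→OC1: c = 0.311088 rad, d = 1981.94 km
Total = 1007.60 + 2093.44 + 1874.99 + 1981.94 = 6957.98 km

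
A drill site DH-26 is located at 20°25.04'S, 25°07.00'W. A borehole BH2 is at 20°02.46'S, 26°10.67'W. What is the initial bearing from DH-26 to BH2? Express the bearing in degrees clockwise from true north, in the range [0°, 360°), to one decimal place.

290.5°

DH-26: φ = -20.41733°, λ = -25.11667°
BH2: φ = -20.04100°, λ = -26.17783°
Δλ = -1.0612°
y = sin Δλ · cos φ₂ = -0.017398
x = cos φ₁ sin φ₂ − sin φ₁ cos φ₂ cos Δλ = 0.006512
θ = atan2(y, x) = -69.4797° → 290.5203° (mod 360°)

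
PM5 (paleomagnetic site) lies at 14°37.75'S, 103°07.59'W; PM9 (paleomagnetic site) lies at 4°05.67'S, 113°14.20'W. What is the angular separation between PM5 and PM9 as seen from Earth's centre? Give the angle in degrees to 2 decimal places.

PM5: φ = -14.62917°, λ = -103.12650°
PM9: φ = -4.09450°, λ = -113.23667°
Δφ = 10.5347°,  Δλ = -10.1102°
a = sin²(Δφ/2) + cos φ₁ cos φ₂ sin²(Δλ/2) = 0.015921
c = 2·arcsin(√a) = 0.253030 rad = 14.4976°

14.50°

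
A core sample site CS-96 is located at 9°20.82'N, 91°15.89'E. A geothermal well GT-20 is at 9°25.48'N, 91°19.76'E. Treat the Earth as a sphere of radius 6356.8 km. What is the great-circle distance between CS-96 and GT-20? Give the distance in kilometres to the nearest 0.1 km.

11.1 km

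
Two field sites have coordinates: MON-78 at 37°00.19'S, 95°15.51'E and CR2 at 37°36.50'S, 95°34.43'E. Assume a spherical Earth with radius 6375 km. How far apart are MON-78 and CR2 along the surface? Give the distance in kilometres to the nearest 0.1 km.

MON-78: φ = -37.00317°, λ = +95.25850°
CR2: φ = -37.60833°, λ = +95.57383°
Δφ = -0.6052°,  Δλ = 0.3153°
a = sin²(Δφ/2) + cos φ₁ cos φ₂ sin²(Δλ/2) = 0.000033
c = 2·arcsin(√a) = 0.011433 rad = 0.6551°
d = R·c = 6375 × 0.011433 = 72.9 km

72.9 km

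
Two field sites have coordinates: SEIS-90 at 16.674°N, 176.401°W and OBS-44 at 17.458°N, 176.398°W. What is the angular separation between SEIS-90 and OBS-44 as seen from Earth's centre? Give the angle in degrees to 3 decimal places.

0.784°

Δφ = 0.7840°,  Δλ = 0.0030°
a = sin²(Δφ/2) + cos φ₁ cos φ₂ sin²(Δλ/2) = 0.000047
c = 2·arcsin(√a) = 0.013683 rad = 0.7840°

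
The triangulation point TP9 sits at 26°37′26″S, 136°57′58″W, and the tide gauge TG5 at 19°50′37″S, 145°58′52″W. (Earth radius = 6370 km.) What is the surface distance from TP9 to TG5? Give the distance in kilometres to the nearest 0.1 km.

TP9: φ = -26.62389°, λ = -136.96611°
TG5: φ = -19.84361°, λ = -145.98111°
Δφ = 6.7803°,  Δλ = -9.0150°
a = sin²(Δφ/2) + cos φ₁ cos φ₂ sin²(Δλ/2) = 0.008690
c = 2·arcsin(√a) = 0.186717 rad = 10.6981°
d = R·c = 6370 × 0.186717 = 1189.4 km

1189.4 km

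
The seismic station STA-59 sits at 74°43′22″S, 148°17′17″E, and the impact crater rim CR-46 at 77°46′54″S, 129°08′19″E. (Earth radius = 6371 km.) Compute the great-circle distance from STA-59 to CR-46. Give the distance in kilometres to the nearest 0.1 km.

605.3 km

STA-59: φ = -74.72278°, λ = +148.28806°
CR-46: φ = -77.78167°, λ = +129.13861°
Δφ = -3.0589°,  Δλ = -19.1494°
a = sin²(Δφ/2) + cos φ₁ cos φ₂ sin²(Δλ/2) = 0.002255
c = 2·arcsin(√a) = 0.095014 rad = 5.4439°
d = R·c = 6371 × 0.095014 = 605.3 km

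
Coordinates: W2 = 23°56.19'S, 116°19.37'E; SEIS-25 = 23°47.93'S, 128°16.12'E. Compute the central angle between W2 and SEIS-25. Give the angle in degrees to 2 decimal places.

W2: φ = -23.93650°, λ = +116.32283°
SEIS-25: φ = -23.79883°, λ = +128.26867°
Δφ = 0.1377°,  Δλ = 11.9458°
a = sin²(Δφ/2) + cos φ₁ cos φ₂ sin²(Δλ/2) = 0.009057
c = 2·arcsin(√a) = 0.190623 rad = 10.9219°

10.92°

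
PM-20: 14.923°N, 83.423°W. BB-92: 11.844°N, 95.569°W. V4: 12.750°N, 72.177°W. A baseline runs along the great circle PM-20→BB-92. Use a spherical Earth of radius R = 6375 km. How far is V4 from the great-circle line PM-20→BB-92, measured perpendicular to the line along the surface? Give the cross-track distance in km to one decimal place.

481.6 km

δ₁₃ = central angle PM-20→V4 = 0.194291 rad  (haversine)
θ₁₃ = bearing PM-20→V4 = 99.870°,  θ₁₂ = bearing PM-20→BB-92 = 256.860°
dₓₜ = R·arcsin(sin δ₁₃ · sin(θ₁₃ − θ₁₂)) = 6375·arcsin(0.19307·sin(-156.990°)) = -481.569 km
|dₓₜ| = 481.569 km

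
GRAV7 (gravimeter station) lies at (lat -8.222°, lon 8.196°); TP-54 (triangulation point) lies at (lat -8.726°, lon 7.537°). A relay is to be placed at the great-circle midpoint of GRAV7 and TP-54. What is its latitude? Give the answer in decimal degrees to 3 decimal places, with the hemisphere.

8.474°S

Bx = cos φ₂ cos Δλ = 0.988360,  By = cos φ₂ sin Δλ = -0.011368
φₘ = atan2(sin φ₁ + sin φ₂, √((cos φ₁ + Bx)² + By²)) = -8.47414°
λₘ = λ₁ + atan2(By, cos φ₁ + Bx) = 7.86672°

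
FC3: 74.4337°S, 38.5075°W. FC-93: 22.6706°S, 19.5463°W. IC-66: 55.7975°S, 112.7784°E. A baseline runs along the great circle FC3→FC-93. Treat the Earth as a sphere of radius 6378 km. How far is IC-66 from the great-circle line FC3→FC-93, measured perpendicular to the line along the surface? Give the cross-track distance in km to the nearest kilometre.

δ₁₃ = central angle FC3→IC-66 = 0.844074 rad  (haversine)
θ₁₃ = bearing FC3→IC-66 = 158.816°,  θ₁₂ = bearing FC3→FC-93 = 22.131°
dₓₜ = R·arcsin(sin δ₁₃ · sin(θ₁₃ − θ₁₂)) = 6378·arcsin(0.74736·sin(136.685°)) = 3433.381 km
|dₓₜ| = 3433.381 km

3433 km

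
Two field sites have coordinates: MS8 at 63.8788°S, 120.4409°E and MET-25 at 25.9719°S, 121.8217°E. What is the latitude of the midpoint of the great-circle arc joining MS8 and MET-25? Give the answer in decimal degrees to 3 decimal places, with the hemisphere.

44.927°S

Bx = cos φ₂ cos Δλ = 0.898748,  By = cos φ₂ sin Δλ = 0.021664
φₘ = atan2(sin φ₁ + sin φ₂, √((cos φ₁ + Bx)² + By²)) = -44.92719°
λₘ = λ₁ + atan2(By, cos φ₁ + Bx) = 121.36779°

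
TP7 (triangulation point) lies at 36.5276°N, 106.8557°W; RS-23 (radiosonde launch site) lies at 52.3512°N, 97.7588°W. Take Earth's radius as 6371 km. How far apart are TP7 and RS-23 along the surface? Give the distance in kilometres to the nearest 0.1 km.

Δφ = 15.8236°,  Δλ = 9.0969°
a = sin²(Δφ/2) + cos φ₁ cos φ₂ sin²(Δλ/2) = 0.022034
c = 2·arcsin(√a) = 0.297978 rad = 17.0729°
d = R·c = 6371 × 0.297978 = 1898.4 km

1898.4 km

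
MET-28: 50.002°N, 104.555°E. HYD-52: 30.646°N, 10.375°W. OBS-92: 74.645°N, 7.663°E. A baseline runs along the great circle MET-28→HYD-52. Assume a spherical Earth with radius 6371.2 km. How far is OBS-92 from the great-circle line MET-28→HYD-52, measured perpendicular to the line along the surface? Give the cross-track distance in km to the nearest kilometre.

2263 km

δ₁₃ = central angle MET-28→OBS-92 = 0.769445 rad  (haversine)
θ₁₃ = bearing MET-28→OBS-92 = 337.799°,  θ₁₂ = bearing MET-28→HYD-52 = 307.813°
dₓₜ = R·arcsin(sin δ₁₃ · sin(θ₁₃ − θ₁₂)) = 6371.2·arcsin(0.69574·sin(29.986°)) = 2262.697 km
|dₓₜ| = 2262.697 km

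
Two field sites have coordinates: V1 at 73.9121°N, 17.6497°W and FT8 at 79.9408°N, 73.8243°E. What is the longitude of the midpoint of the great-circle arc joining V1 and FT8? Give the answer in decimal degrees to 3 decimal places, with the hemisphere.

Bx = cos φ₂ cos Δλ = -0.004493,  By = cos φ₂ sin Δλ = 0.174608
φₘ = atan2(sin φ₁ + sin φ₂, √((cos φ₁ + Bx)² + By²)) = 80.55207°
λₘ = λ₁ + atan2(By, cos φ₁ + Bx) = 14.98919°

14.989°E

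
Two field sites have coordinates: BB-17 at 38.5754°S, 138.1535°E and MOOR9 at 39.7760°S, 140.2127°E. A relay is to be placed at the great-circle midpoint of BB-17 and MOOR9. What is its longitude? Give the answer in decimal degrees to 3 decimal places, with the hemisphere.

139.174°E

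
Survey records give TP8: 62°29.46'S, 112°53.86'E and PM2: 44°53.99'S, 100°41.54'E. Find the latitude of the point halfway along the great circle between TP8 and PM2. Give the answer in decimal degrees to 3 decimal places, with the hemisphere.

53.844°S

TP8: φ = -62.49100°, λ = +112.89767°
PM2: φ = -44.89983°, λ = +100.69233°
Bx = cos φ₂ cos Δλ = 0.692331,  By = cos φ₂ sin Δλ = -0.149755
φₘ = atan2(sin φ₁ + sin φ₂, √((cos φ₁ + Bx)² + By²)) = -53.84373°
λₘ = λ₁ + atan2(By, cos φ₁ + Bx) = 105.50510°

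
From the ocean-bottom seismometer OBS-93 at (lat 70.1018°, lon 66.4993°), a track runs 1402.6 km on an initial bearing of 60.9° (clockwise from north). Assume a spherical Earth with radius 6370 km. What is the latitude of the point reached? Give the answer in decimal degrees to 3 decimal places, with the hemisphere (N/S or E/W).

δ = d/R = 1402.6/6370 = 0.220188 rad
φ₂ = arcsin(sin φ₁ cos δ + cos φ₁ sin δ cos θ)
   = arcsin(0.94030·0.97586 + 0.34035·0.21841·0.48634) = 72.50616°
λ₂ = λ₁ + atan2(sin θ sin δ cos φ₁, cos δ − sin φ₁ sin φ₂) = 105.90955°

72.506°N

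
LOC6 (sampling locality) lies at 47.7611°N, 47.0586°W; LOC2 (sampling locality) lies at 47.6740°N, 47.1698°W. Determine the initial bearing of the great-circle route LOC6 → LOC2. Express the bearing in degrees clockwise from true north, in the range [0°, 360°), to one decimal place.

220.7°

Δλ = -0.1112°
y = sin Δλ · cos φ₂ = -0.001307
x = cos φ₁ sin φ₂ − sin φ₁ cos φ₂ cos Δλ = -0.001519
θ = atan2(y, x) = -139.2982° → 220.7018° (mod 360°)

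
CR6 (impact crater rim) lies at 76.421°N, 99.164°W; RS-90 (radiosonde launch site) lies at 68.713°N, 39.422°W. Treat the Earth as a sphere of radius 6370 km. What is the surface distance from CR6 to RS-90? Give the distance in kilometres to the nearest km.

Δφ = -7.7080°,  Δλ = 59.7420°
a = sin²(Δφ/2) + cos φ₁ cos φ₂ sin²(Δλ/2) = 0.025661
c = 2·arcsin(√a) = 0.321767 rad = 18.4359°
d = R·c = 6370 × 0.321767 = 2049.7 km

2050 km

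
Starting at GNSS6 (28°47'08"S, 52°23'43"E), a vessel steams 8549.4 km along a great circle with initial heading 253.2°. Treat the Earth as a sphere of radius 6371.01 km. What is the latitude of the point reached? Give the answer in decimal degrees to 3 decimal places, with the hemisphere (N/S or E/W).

GNSS6: φ = -28.78556°, λ = +52.39528°
δ = d/R = 8549.4/6371.01 = 1.341922 rad
φ₂ = arcsin(sin φ₁ cos δ + cos φ₁ sin δ cos θ)
   = arcsin(-0.48153·0.22688 + 0.87643·0.97392·-0.28903) = -20.85232°
λ₂ = λ₁ + atan2(sin θ sin δ cos φ₁, cos δ − sin φ₁ sin φ₂) = -33.72096°

20.852°S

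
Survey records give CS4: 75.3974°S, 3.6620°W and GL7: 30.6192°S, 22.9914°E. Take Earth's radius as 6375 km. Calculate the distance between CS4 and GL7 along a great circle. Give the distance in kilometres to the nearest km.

5188 km

Δφ = 44.7782°,  Δλ = 26.6534°
a = sin²(Δφ/2) + cos φ₁ cos φ₂ sin²(Δλ/2) = 0.156608
c = 2·arcsin(√a) = 0.813741 rad = 46.6240°
d = R·c = 6375 × 0.813741 = 5187.6 km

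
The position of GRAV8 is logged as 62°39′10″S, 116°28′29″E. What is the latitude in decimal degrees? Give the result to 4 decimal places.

62° + 39′/60 + 10″/3600 = 62 + 0.65000 + 0.00278 = 62.6528°

62.6528°S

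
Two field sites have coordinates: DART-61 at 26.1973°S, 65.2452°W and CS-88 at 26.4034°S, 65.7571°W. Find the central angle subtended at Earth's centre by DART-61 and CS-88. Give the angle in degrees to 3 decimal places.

0.503°

Δφ = -0.2061°,  Δλ = -0.5119°
a = sin²(Δφ/2) + cos φ₁ cos φ₂ sin²(Δλ/2) = 0.000019
c = 2·arcsin(√a) = 0.008780 rad = 0.5031°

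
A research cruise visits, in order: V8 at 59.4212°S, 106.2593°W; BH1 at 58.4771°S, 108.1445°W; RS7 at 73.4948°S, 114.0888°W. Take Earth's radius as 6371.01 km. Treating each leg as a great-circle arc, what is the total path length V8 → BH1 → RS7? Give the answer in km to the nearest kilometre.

1840 km

V8→BH1: c = 0.023653 rad, d = 150.69 km
BH1→RS7: c = 0.265173 rad, d = 1689.42 km
Total = 150.69 + 1689.42 = 1840.11 km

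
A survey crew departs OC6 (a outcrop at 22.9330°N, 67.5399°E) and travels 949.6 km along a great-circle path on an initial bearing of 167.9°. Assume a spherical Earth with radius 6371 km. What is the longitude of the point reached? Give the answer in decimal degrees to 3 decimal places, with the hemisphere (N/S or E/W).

δ = d/R = 949.6/6371 = 0.149050 rad
φ₂ = arcsin(sin φ₁ cos δ + cos φ₁ sin δ cos θ)
   = arcsin(0.38965·0.98891 + 0.92096·0.14850·-0.97778) = 14.57284°
λ₂ = λ₁ + atan2(sin θ sin δ cos φ₁, cos δ − sin φ₁ sin φ₂) = 69.38302°

69.383°E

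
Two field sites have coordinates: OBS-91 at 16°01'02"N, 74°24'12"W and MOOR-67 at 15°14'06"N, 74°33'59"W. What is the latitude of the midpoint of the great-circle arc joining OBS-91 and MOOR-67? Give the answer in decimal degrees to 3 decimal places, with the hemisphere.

15.626°N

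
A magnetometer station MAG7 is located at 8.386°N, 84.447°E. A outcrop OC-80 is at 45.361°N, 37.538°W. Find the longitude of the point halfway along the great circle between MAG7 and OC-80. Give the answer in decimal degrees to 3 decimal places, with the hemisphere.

Bx = cos φ₂ cos Δλ = -0.372185,  By = cos φ₂ sin Δλ = -0.595968
φₘ = atan2(sin φ₁ + sin φ₂, √((cos φ₁ + Bx)² + By²)) = 44.98243°
λₘ = λ₁ + atan2(By, cos φ₁ + Bx) = 40.44607°

40.446°E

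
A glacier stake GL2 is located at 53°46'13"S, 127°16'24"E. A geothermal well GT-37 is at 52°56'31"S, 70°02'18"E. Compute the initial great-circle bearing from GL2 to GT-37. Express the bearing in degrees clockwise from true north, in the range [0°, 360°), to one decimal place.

247.6°

GL2: φ = -53.77028°, λ = +127.27333°
GT-37: φ = -52.94194°, λ = +70.03833°
Δλ = -57.2350°
y = sin Δλ · cos φ₂ = -0.506745
x = cos φ₁ sin φ₂ − sin φ₁ cos φ₂ cos Δλ = -0.208573
θ = atan2(y, x) = -112.3717° → 247.6283° (mod 360°)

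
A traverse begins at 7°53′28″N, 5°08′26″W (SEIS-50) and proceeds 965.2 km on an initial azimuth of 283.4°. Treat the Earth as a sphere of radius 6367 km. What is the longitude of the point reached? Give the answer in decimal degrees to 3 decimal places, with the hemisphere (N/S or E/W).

SEIS-50: φ = +7.89111°, λ = -5.14056°
δ = d/R = 965.2/6367 = 0.151594 rad
φ₂ = arcsin(sin φ₁ cos δ + cos φ₁ sin δ cos θ)
   = arcsin(0.13729·0.98853 + 0.99053·0.15101·0.23175) = 9.81004°
λ₂ = λ₁ + atan2(sin θ sin δ cos φ₁, cos δ − sin φ₁ sin φ₂) = -13.71434°

13.714°W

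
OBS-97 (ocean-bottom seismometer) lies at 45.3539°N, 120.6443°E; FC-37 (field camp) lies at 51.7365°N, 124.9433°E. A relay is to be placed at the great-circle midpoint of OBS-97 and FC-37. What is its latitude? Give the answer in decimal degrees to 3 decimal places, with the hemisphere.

48.565°N

Bx = cos φ₂ cos Δλ = 0.617537,  By = cos φ₂ sin Δλ = 0.046422
φₘ = atan2(sin φ₁ + sin φ₂, √((cos φ₁ + Bx)² + By²)) = 48.56513°
λₘ = λ₁ + atan2(By, cos φ₁ + Bx) = 122.65806°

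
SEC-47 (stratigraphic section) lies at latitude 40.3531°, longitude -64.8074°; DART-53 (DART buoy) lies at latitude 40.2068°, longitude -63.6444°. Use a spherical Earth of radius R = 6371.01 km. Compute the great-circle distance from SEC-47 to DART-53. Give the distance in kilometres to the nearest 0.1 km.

100.0 km

Δφ = -0.1463°,  Δλ = 1.1630°
a = sin²(Δφ/2) + cos φ₁ cos φ₂ sin²(Δλ/2) = 0.000062
c = 2·arcsin(√a) = 0.015694 rad = 0.8992°
d = R·c = 6371.01 × 0.015694 = 100.0 km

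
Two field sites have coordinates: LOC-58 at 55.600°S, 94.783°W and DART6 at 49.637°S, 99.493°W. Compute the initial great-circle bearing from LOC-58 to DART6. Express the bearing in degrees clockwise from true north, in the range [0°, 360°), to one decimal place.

332.5°

Δλ = -4.7100°
y = sin Δλ · cos φ₂ = -0.053178
x = cos φ₁ sin φ₂ − sin φ₁ cos φ₂ cos Δλ = 0.102082
θ = atan2(y, x) = -27.5168° → 332.4832° (mod 360°)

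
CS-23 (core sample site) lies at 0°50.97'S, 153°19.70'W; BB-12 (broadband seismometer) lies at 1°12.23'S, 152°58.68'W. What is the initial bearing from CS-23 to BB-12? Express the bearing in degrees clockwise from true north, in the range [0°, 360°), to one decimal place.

CS-23: φ = -0.84950°, λ = -153.32833°
BB-12: φ = -1.20383°, λ = -152.97800°
Δλ = 0.3503°
y = sin Δλ · cos φ₂ = 0.006113
x = cos φ₁ sin φ₂ − sin φ₁ cos φ₂ cos Δλ = -0.006185
θ = atan2(y, x) = 135.3328° → 135.3328° (mod 360°)

135.3°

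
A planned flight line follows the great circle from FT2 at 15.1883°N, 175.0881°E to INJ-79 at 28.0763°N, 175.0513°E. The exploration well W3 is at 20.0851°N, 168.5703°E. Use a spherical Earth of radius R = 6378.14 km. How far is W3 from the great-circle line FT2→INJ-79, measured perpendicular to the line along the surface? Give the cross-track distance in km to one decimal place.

δ₁₃ = central angle FT2→W3 = 0.138009 rad  (haversine)
θ₁₃ = bearing FT2→W3 = 309.201°,  θ₁₂ = bearing FT2→INJ-79 = 359.854°
dₓₜ = R·arcsin(sin δ₁₃ · sin(θ₁₃ − θ₁₂)) = 6378.14·arcsin(0.13757·sin(-50.653°)) = -679.839 km
|dₓₜ| = 679.839 km

679.8 km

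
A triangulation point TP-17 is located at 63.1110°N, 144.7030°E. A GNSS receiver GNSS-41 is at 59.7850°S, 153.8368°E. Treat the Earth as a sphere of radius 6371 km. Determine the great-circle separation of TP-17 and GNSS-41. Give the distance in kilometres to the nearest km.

Δφ = -122.8960°,  Δλ = 9.1338°
a = sin²(Δφ/2) + cos φ₁ cos φ₂ sin²(Δλ/2) = 0.773001
c = 2·arcsin(√a) = 2.148381 rad = 123.0931°
d = R·c = 6371 × 2.148381 = 13687.3 km

13687 km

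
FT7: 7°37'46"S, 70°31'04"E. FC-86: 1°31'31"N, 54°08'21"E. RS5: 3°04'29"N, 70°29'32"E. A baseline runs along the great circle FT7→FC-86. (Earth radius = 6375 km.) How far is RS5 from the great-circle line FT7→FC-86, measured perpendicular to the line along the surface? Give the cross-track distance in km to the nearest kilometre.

1043 km

FT7: φ = -7.62944°, λ = +70.51778°
FC-86: φ = +1.52528°, λ = +54.13917°
RS5: φ = +3.07472°, λ = +70.49222°
δ₁₃ = central angle FT7→RS5 = 0.186823 rad  (haversine)
θ₁₃ = bearing FT7→RS5 = 359.863°,  θ₁₂ = bearing FT7→FC-86 = 298.604°
dₓₜ = R·arcsin(sin δ₁₃ · sin(θ₁₃ − θ₁₂)) = 6375·arcsin(0.18574·sin(61.258°)) = 1042.845 km
|dₓₜ| = 1042.845 km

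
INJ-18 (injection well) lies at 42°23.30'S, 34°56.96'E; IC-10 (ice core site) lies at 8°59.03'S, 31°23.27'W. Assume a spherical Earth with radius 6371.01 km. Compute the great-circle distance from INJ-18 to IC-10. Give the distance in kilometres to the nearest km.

7399 km

INJ-18: φ = -42.38833°, λ = +34.94933°
IC-10: φ = -8.98383°, λ = -31.38783°
Δφ = 33.4045°,  Δλ = -66.3372°
a = sin²(Δφ/2) + cos φ₁ cos φ₂ sin²(Δλ/2) = 0.300963
c = 2·arcsin(√a) = 1.161381 rad = 66.5422°
d = R·c = 6371.01 × 1.161381 = 7399.2 km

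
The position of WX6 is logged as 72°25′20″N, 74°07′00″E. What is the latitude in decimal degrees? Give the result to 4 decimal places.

72° + 25′/60 + 20″/3600 = 72 + 0.41667 + 0.00556 = 72.4222°

72.4222°N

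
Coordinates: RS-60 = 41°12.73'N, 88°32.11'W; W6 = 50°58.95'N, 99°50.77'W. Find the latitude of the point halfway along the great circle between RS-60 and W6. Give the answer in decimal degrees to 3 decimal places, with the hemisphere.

46.236°N

RS-60: φ = +41.21217°, λ = -88.53517°
W6: φ = +50.98250°, λ = -99.84617°
Bx = cos φ₂ cos Δλ = 0.617330,  By = cos φ₂ sin Δλ = -0.123478
φₘ = atan2(sin φ₁ + sin φ₂, √((cos φ₁ + Bx)² + By²)) = 46.23590°
λₘ = λ₁ + atan2(By, cos φ₁ + Bx) = -93.68679°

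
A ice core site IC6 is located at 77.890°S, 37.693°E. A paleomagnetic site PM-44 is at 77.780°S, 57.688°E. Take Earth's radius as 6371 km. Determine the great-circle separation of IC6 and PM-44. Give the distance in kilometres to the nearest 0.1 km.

466.4 km

Δφ = 0.1100°,  Δλ = 19.9950°
a = sin²(Δφ/2) + cos φ₁ cos φ₂ sin²(Δλ/2) = 0.001339
c = 2·arcsin(√a) = 0.073208 rad = 4.1945°
d = R·c = 6371 × 0.073208 = 466.4 km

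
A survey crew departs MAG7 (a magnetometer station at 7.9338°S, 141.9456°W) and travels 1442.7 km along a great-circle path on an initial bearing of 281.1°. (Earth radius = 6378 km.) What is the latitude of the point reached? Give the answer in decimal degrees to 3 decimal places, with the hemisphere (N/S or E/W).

δ = d/R = 1442.7/6378 = 0.226199 rad
φ₂ = arcsin(sin φ₁ cos δ + cos φ₁ sin δ cos θ)
   = arcsin(-0.13803·0.97453 + 0.99043·0.22428·0.19252) = -5.26418°
λ₂ = λ₁ + atan2(sin θ sin δ cos φ₁, cos δ − sin φ₁ sin φ₂) = -154.71408°

5.264°S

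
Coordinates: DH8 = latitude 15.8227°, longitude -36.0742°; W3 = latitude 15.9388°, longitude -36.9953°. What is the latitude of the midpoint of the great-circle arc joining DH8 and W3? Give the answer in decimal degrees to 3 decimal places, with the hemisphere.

15.881°N

Bx = cos φ₂ cos Δλ = 0.961431,  By = cos φ₂ sin Δλ = -0.015458
φₘ = atan2(sin φ₁ + sin φ₂, √((cos φ₁ + Bx)² + By²)) = 15.88124°
λₘ = λ₁ + atan2(By, cos φ₁ + Bx) = -36.53462°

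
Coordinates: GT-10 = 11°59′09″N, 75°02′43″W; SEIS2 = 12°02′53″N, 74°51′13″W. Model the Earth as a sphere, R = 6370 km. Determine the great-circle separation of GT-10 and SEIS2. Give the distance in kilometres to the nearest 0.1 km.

22.0 km

GT-10: φ = +11.98583°, λ = -75.04528°
SEIS2: φ = +12.04806°, λ = -74.85361°
Δφ = 0.0622°,  Δλ = 0.1917°
a = sin²(Δφ/2) + cos φ₁ cos φ₂ sin²(Δλ/2) = 0.000003
c = 2·arcsin(√a) = 0.003447 rad = 0.1975°
d = R·c = 6370 × 0.003447 = 22.0 km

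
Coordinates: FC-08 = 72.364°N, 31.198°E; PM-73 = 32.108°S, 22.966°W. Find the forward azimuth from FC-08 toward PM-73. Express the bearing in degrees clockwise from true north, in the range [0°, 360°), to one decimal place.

227.3°

Δλ = -54.1640°
y = sin Δλ · cos φ₂ = -0.686698
x = cos φ₁ sin φ₂ − sin φ₁ cos φ₂ cos Δλ = -0.633644
θ = atan2(y, x) = -132.6990° → 227.3010° (mod 360°)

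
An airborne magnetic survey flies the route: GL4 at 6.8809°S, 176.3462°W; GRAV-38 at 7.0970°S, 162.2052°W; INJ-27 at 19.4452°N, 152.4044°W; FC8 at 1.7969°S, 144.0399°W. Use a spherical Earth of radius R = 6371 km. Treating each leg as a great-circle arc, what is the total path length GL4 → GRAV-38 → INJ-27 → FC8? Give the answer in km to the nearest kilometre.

GL4→GRAV-38: c = 0.244993 rad, d = 1560.85 km
GRAV-38→INJ-27: c = 0.492933 rad, d = 3140.47 km
INJ-27→FC8: c = 0.397499 rad, d = 2532.46 km
Total = 1560.85 + 3140.47 + 2532.46 = 7233.79 km

7234 km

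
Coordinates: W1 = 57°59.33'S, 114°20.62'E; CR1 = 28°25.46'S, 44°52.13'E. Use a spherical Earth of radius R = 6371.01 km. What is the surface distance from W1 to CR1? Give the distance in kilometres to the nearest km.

6166 km

W1: φ = -57.98883°, λ = +114.34367°
CR1: φ = -28.42433°, λ = +44.86883°
Δφ = 29.5645°,  Δλ = -69.4748°
a = sin²(Δφ/2) + cos φ₁ cos φ₂ sin²(Δλ/2) = 0.216464
c = 2·arcsin(√a) = 0.967850 rad = 55.4537°
d = R·c = 6371.01 × 0.967850 = 6166.2 km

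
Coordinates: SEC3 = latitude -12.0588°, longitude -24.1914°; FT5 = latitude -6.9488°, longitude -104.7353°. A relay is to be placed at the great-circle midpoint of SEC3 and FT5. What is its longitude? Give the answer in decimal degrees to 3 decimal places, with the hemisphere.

Bx = cos φ₂ cos Δλ = 0.163085,  By = cos φ₂ sin Δλ = -0.979166
φₘ = atan2(sin φ₁ + sin φ₂, √((cos φ₁ + Bx)² + By²)) = -12.37524°
λₘ = λ₁ + atan2(By, cos φ₁ + Bx) = -64.82597°

64.826°W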